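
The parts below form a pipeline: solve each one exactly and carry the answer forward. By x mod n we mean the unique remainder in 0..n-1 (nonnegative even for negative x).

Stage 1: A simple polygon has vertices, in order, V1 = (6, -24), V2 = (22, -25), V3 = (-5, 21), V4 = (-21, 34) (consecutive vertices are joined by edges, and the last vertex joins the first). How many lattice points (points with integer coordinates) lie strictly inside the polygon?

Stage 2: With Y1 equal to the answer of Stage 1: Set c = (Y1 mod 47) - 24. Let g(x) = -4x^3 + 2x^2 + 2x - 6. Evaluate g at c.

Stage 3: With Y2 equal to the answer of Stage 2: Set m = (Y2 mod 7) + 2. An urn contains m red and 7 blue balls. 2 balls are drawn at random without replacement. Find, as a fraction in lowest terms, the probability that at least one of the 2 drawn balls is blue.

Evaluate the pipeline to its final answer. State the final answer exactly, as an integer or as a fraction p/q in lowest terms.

14/15

Stage 1: cross terms: (6*-25 - 22*-24)=378, (22*21 - -5*-25)=337, (-5*34 - -21*21)=271, (-21*-24 - 6*34)=300; twice the area = |1286| = 1286; area = 643; boundary points = 1 + 1 + 1 + 1 = 4; strictly interior points = area - boundary/2 + 1 = 642; answer 642
Stage 2: Y1 = 642; c = 7; -4*(7)^3 + 2*(7)^2 + 2*(7)^1 - 6 = (-1372) + (98) + (14) + (-6) = -1266; answer -1266
Stage 3: Y2 = -1266; m = 3; total draws C(10,2) = 45; complement C(3,2) = 3; favorable 45 - 3 = 42; P = 14/15; answer 14/15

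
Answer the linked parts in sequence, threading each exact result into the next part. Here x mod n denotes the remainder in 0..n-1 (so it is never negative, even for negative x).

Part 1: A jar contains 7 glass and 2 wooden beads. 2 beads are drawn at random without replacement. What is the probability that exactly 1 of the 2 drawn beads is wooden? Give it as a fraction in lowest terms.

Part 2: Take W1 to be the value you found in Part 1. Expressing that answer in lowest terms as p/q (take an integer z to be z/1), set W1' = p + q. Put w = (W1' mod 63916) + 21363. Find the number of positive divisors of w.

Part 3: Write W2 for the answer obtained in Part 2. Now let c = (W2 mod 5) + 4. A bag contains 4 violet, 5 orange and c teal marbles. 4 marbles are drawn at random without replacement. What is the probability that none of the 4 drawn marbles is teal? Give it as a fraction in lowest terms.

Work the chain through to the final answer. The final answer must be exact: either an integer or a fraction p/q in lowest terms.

Part 1: total draws C(9,2) = 36; favorable C(2,1)*C(7,1) = 14; P = 7/18; answer 7/18
Part 2: W1 = 7/18; threaded value p + q = 25; w = 21388; 21388 = 2^2 * 5347; number of divisors = (2+1) * (1+1) = 6; answer 6
Part 3: W2 = 6; c = 5; total draws C(14,4) = 1001; favorable C(9,4) = 126; P = 18/143; answer 18/143

18/143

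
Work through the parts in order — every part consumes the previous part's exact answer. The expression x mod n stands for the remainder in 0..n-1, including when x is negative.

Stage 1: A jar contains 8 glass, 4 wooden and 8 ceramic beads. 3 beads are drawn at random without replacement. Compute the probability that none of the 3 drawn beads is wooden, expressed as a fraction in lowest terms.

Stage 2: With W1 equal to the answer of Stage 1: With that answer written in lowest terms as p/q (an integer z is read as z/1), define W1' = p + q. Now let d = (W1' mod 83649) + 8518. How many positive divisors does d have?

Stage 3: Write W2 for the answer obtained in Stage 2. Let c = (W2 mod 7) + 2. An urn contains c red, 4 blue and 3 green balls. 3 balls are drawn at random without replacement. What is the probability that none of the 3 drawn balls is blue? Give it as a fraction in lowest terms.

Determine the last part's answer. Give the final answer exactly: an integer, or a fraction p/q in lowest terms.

42/143

Stage 1: total draws C(20,3) = 1140; favorable C(16,3) = 560; P = 28/57; answer 28/57
Stage 2: W1 = 28/57; threaded value p + q = 85; d = 8603; 8603 = 7 * 1229; number of divisors = (1+1) * (1+1) = 4; answer 4
Stage 3: W2 = 4; c = 6; total draws C(13,3) = 286; favorable C(9,3) = 84; P = 42/143; answer 42/143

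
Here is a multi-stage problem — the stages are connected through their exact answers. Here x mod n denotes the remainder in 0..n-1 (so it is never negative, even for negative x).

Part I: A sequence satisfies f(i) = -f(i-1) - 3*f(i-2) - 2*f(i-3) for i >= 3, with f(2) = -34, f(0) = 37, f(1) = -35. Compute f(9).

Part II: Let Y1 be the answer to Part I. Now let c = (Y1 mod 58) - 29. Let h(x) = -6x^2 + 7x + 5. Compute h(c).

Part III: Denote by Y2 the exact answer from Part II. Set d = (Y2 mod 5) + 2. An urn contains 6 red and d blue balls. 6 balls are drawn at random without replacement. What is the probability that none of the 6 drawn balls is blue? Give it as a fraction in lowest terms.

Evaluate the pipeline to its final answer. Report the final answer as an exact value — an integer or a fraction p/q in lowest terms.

1/28

Part I: f(3) = -1*(-34) - 3*(-35) - 2*(37) = 65; iterating: f(3)=65, f(4)=107, f(5)=-234, f(6)=-217, f(7)=705, f(8)=414, f(9)=-2095; answer -2095
Part II: Y1 = -2095; c = 22; -6*(22)^2 + 7*(22)^1 + 5 = (-2904) + (154) + (5) = -2745; answer -2745
Part III: Y2 = -2745; d = 2; total draws C(8,6) = 28; favorable C(6,6) = 1; P = 1/28; answer 1/28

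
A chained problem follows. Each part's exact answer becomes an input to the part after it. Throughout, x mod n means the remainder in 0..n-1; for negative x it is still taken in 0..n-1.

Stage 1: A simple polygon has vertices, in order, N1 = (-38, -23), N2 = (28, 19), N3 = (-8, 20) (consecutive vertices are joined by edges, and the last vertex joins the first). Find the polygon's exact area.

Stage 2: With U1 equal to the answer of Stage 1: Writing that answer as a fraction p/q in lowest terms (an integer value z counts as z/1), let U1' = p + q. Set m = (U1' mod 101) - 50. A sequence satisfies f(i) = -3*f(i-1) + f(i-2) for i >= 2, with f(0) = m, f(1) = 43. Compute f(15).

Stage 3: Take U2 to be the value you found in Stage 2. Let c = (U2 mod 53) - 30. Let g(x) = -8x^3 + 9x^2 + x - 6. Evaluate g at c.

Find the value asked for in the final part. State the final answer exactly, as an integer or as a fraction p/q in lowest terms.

Stage 1: cross terms: (-38*19 - 28*-23)=-78, (28*20 - -8*19)=712, (-8*-23 - -38*20)=944; twice the area = |1578| = 1578; area = 789; answer 789
Stage 2: U1 = 789; threaded value p + q = 790; m = 33; f(2) = -3*(43) + 1*(33) = -96; iterating: f(2)=-96, f(3)=331, f(4)=-1089, f(5)=3598, f(6)=-11883, f(7)=39247, f(8)=-129624, f(9)=428119, f(10)=-1413981, f(11)=4670062, f(12)=-15424167, f(13)=50942563, f(14)=-168251856, f(15)=555698131; answer 555698131
Stage 3: U2 = 555698131; c = -9; -8*(-9)^3 + 9*(-9)^2 + 1*(-9)^1 - 6 = (5832) + (729) + (-9) + (-6) = 6546; answer 6546

6546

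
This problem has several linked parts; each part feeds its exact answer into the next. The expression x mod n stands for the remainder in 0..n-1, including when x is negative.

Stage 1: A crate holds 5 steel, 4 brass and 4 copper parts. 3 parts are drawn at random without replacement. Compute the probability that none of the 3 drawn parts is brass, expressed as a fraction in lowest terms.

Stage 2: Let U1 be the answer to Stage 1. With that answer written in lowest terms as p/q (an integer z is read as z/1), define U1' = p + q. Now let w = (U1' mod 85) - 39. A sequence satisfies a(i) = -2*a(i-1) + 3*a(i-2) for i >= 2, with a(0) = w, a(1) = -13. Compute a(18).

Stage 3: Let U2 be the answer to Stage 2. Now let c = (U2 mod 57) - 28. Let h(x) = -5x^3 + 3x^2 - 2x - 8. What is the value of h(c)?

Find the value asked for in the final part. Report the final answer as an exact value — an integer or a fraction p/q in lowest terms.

14328

Stage 1: total draws C(13,3) = 286; favorable C(9,3) = 84; P = 42/143; answer 42/143
Stage 2: U1 = 42/143; threaded value p + q = 185; w = -24; a(2) = -2*(-13) + 3*(-24) = -46; iterating: a(2)=-46, a(3)=53, a(4)=-244, a(5)=647, a(6)=-2026, a(7)=5993, a(8)=-18064, a(9)=54107, a(10)=-162406, a(11)=487133, a(12)=-1461484, a(13)=4384367, a(14)=-13153186, a(15)=39459473, a(16)=-118378504, a(17)=355135427, a(18)=-1065406366; answer -1065406366
Stage 3: U2 = -1065406366; c = -14; -5*(-14)^3 + 3*(-14)^2 - 2*(-14)^1 - 8 = (13720) + (588) + (28) + (-8) = 14328; answer 14328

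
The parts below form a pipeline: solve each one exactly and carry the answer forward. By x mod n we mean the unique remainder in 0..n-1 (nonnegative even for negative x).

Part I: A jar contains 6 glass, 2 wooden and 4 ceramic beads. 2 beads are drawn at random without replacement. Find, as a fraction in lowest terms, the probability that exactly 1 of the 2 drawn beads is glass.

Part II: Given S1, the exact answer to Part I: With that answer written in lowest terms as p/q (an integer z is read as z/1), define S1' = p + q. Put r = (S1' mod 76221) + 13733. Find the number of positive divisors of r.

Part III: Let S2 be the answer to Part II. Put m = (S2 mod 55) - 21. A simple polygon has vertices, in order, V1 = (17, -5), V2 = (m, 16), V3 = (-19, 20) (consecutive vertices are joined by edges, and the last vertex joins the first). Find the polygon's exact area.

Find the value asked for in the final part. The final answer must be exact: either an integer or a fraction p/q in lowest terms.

Part I: total draws C(12,2) = 66; favorable C(6,1)*C(6,1) = 36; P = 6/11; answer 6/11
Part II: S1 = 6/11; threaded value p + q = 17; r = 13750; 13750 = 2 * 5^4 * 11; number of divisors = (1+1) * (4+1) * (1+1) = 20; answer 20
Part III: S2 = 20; m = -1; cross terms: (17*16 - -1*-5)=267, (-1*20 - -19*16)=284, (-19*-5 - 17*20)=-245; twice the area = |306| = 306; area = 153; answer 153

153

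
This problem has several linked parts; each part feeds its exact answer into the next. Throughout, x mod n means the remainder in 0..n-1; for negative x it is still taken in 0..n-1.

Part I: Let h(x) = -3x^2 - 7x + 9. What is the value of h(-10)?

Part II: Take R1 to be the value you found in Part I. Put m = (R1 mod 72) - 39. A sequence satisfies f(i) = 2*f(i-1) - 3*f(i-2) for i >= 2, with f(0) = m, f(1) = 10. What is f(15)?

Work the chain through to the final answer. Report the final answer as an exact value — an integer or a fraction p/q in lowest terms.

-67622

Part I: -3*(-10)^2 - 7*(-10)^1 + 9 = (-300) + (70) + (9) = -221; answer -221
Part II: R1 = -221; m = 28; f(2) = 2*(10) - 3*(28) = -64; iterating: f(2)=-64, f(3)=-158, f(4)=-124, f(5)=226, f(6)=824, f(7)=970, f(8)=-532, f(9)=-3974, f(10)=-6352, f(11)=-782, f(12)=17492, f(13)=37330, f(14)=22184, f(15)=-67622; answer -67622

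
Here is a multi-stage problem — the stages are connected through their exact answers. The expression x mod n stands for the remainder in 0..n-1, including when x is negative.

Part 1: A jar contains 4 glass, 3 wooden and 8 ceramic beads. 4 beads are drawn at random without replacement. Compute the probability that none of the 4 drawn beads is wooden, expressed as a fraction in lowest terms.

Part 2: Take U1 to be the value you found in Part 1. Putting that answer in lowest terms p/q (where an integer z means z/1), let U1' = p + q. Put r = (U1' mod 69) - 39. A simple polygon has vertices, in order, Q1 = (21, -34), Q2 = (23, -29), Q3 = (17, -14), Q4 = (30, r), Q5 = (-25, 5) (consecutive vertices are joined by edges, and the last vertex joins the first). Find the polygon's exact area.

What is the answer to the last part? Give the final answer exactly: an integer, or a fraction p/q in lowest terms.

Part 1: total draws C(15,4) = 1365; favorable C(12,4) = 495; P = 33/91; answer 33/91
Part 2: U1 = 33/91; threaded value p + q = 124; r = 16; cross terms: (21*-29 - 23*-34)=173, (23*-14 - 17*-29)=171, (17*16 - 30*-14)=692, (30*5 - -25*16)=550, (-25*-34 - 21*5)=745; twice the area = |2331| = 2331; area = 2331/2; answer 2331/2

2331/2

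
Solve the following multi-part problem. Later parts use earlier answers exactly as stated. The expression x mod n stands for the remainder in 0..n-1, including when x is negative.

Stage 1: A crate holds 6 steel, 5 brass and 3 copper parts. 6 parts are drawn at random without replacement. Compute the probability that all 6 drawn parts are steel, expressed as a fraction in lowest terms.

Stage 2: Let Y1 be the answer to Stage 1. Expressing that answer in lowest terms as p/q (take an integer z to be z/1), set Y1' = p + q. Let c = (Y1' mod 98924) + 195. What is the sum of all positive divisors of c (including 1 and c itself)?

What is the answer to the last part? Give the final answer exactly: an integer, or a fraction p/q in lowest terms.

3664

Stage 1: total draws C(14,6) = 3003; favorable C(6,6) = 1; P = 1/3003; answer 1/3003
Stage 2: Y1 = 1/3003; threaded value p + q = 3004; c = 3199; 3199 = 7 * 457; sigma = (1 + 7) * (1 + 457) = 8 * 458 = 3664; answer 3664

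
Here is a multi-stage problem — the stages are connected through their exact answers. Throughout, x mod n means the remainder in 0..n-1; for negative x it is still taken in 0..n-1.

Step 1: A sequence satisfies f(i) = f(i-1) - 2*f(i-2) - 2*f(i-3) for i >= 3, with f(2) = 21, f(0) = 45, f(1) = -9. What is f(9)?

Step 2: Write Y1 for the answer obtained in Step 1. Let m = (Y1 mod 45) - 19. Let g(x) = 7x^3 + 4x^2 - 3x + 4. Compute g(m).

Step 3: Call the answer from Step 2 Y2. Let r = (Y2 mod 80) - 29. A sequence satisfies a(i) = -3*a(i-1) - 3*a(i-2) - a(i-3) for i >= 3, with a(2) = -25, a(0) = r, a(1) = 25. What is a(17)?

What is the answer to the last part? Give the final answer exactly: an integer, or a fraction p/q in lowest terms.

Step 1: f(3) = 1*(21) - 2*(-9) - 2*(45) = -51; iterating: f(3)=-51, f(4)=-75, f(5)=-15, f(6)=237, f(7)=417, f(8)=-27, f(9)=-1335; answer -1335
Step 2: Y1 = -1335; m = -4; 7*(-4)^3 + 4*(-4)^2 - 3*(-4)^1 + 4 = (-448) + (64) + (12) + (4) = -368; answer -368
Step 3: Y2 = -368; r = 3; a(3) = -3*(-25) - 3*(25) - 1*(3) = -3; iterating: a(3)=-3, a(4)=59, a(5)=-143, a(6)=255, a(7)=-395, a(8)=563, a(9)=-759, a(10)=983, a(11)=-1235, a(12)=1515, a(13)=-1823, a(14)=2159, a(15)=-2523, a(16)=2915, a(17)=-3335; answer -3335

-3335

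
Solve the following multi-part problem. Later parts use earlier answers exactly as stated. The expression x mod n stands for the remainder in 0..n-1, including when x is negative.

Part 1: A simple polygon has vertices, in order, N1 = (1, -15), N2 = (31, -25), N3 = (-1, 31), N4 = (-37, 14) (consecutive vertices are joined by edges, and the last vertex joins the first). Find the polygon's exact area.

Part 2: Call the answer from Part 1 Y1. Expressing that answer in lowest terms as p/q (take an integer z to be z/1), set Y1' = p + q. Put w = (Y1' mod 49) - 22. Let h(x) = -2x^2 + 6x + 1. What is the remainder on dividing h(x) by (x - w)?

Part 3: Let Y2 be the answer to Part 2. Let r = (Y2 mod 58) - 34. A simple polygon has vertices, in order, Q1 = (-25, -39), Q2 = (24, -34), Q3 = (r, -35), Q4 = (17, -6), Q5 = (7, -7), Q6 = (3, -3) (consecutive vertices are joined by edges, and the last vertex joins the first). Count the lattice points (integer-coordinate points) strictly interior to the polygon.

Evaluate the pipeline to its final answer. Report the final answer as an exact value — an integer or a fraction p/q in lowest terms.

729

Part 1: cross terms: (1*-25 - 31*-15)=440, (31*31 - -1*-25)=936, (-1*14 - -37*31)=1133, (-37*-15 - 1*14)=541; twice the area = |3050| = 3050; area = 1525; answer 1525
Part 2: Y1 = 1525; threaded value p + q = 1526; w = -15; remainder = value at the root: -2*(-15)^2 + 6*(-15)^1 + 1 = (-450) + (-90) + (1) = -539; answer -539
Part 3: Y2 = -539; r = 7; cross terms: (-25*-34 - 24*-39)=1786, (24*-35 - 7*-34)=-602, (7*-6 - 17*-35)=553, (17*-7 - 7*-6)=-77, (7*-3 - 3*-7)=0, (3*-39 - -25*-3)=-192; twice the area = |1468| = 1468; area = 734; boundary points = 1 + 1 + 1 + 1 + 4 + 4 = 12; strictly interior points = area - boundary/2 + 1 = 729; answer 729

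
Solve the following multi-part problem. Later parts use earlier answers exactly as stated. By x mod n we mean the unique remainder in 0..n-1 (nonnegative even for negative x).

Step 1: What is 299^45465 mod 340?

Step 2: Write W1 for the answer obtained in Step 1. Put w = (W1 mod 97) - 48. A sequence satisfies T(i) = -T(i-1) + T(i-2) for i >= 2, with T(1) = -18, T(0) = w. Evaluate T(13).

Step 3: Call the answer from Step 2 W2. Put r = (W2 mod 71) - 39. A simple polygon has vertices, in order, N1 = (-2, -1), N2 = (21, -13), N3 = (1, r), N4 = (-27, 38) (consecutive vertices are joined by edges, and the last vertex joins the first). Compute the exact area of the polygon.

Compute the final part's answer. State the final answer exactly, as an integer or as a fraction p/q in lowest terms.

1353/2

Step 1: squarings mod 340: 299^1=299, 299^2=321, 299^4=21, 299^8=101, 299^16=1, 299^32=1, 299^64=1, 299^128=1, 299^256=1, 299^512=1, 299^1024=1, 299^2048=1, 299^4096=1, 299^8192=1, 299^16384=1, 299^32768=1; 299^45465 = 299^1 * 299^8 * 299^16 * 299^128 * 299^256 * 299^4096 * 299^8192 * 299^32768 = 279 (mod 340); answer 279
Step 2: W1 = 279; w = 37; T(2) = -1*(-18) + 1*(37) = 55; iterating: T(2)=55, T(3)=-73, T(4)=128, T(5)=-201, T(6)=329, T(7)=-530, T(8)=859, T(9)=-1389, T(10)=2248, T(11)=-3637, T(12)=5885, T(13)=-9522; answer -9522
Step 3: W2 = -9522; r = 24; cross terms: (-2*-13 - 21*-1)=47, (21*24 - 1*-13)=517, (1*38 - -27*24)=686, (-27*-1 - -2*38)=103; twice the area = |1353| = 1353; area = 1353/2; answer 1353/2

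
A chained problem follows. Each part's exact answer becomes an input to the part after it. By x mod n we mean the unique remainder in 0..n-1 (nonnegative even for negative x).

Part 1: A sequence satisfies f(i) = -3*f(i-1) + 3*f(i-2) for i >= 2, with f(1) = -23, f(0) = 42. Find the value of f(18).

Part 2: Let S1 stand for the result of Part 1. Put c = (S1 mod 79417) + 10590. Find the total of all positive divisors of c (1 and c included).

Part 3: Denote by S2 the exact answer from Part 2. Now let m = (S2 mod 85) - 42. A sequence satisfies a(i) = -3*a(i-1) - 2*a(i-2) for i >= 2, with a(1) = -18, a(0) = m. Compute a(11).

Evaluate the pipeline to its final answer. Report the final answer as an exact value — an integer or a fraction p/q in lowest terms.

-112548

Part 1: f(2) = -3*(-23) + 3*(42) = 195; iterating: f(2)=195, f(3)=-654, f(4)=2547, f(5)=-9603, f(6)=36450, f(7)=-138159, f(8)=523827, f(9)=-1985958, f(10)=7529355, f(11)=-28545939, f(12)=108225882, f(13)=-410315463, f(14)=1555624035, f(15)=-5897818494, f(16)=22360327587, f(17)=-84774438243, f(18)=321404297490; answer 321404297490
Part 2: S1 = 321404297490; c = 55898; 55898 = 2 * 19 * 1471; sigma = (1 + 2) * (1 + 19) * (1 + 1471) = 3 * 20 * 1472 = 88320; answer 88320
Part 3: S2 = 88320; m = -37; a(2) = -3*(-18) - 2*(-37) = 128; iterating: a(2)=128, a(3)=-348, a(4)=788, a(5)=-1668, a(6)=3428, a(7)=-6948, a(8)=13988, a(9)=-28068, a(10)=56228, a(11)=-112548; answer -112548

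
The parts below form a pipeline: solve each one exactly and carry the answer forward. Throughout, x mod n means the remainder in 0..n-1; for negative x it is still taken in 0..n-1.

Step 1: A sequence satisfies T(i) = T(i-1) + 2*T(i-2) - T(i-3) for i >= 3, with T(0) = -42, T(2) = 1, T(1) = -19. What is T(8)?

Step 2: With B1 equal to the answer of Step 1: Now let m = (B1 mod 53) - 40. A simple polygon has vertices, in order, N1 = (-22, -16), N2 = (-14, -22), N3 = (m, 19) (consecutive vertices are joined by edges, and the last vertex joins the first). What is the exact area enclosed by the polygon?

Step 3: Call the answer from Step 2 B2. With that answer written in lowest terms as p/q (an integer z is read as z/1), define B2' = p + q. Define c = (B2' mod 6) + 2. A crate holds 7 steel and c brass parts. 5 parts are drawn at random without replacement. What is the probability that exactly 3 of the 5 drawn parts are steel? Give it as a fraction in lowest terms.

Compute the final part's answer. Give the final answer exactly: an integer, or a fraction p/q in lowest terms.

Step 1: T(3) = 1*(1) + 2*(-19) - 1*(-42) = 5; iterating: T(3)=5, T(4)=26, T(5)=35, T(6)=82, T(7)=126, T(8)=255; answer 255
Step 2: B1 = 255; m = 3; cross terms: (-22*-22 - -14*-16)=260, (-14*19 - 3*-22)=-200, (3*-16 - -22*19)=370; twice the area = |430| = 430; area = 215; answer 215
Step 3: B2 = 215; threaded value p + q = 216; c = 2; total draws C(9,5) = 126; favorable C(7,3)*C(2,2) = 35; P = 5/18; answer 5/18

5/18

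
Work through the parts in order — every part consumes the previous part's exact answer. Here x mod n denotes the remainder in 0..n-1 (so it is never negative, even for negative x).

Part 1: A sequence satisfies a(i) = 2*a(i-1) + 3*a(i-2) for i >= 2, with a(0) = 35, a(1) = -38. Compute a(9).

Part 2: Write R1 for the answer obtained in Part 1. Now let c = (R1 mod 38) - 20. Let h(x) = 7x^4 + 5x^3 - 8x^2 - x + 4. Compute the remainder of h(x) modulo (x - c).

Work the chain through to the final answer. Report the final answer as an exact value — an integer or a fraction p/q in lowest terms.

Part 1: a(2) = 2*(-38) + 3*(35) = 29; iterating: a(2)=29, a(3)=-56, a(4)=-25, a(5)=-218, a(6)=-511, a(7)=-1676, a(8)=-4885, a(9)=-14798; answer -14798
Part 2: R1 = -14798; c = 2; remainder = value at the root: 7*(2)^4 + 5*(2)^3 - 8*(2)^2 - 1*(2)^1 + 4 = (112) + (40) + (-32) + (-2) + (4) = 122; answer 122

122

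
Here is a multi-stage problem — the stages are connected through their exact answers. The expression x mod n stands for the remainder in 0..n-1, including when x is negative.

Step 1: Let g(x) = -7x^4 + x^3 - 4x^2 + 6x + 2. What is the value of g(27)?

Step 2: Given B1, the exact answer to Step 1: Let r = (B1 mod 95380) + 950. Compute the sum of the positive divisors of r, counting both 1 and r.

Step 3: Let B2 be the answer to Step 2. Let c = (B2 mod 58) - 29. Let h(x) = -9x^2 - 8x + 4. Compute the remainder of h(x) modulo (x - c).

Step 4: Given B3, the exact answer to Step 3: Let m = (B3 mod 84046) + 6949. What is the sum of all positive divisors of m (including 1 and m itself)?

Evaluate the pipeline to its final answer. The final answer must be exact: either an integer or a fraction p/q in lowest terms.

Step 1: -7*(27)^4 + 1*(27)^3 - 4*(27)^2 + 6*(27)^1 + 2 = (-3720087) + (19683) + (-2916) + (162) + (2) = -3703156; answer -3703156
Step 2: B1 = -3703156; r = 17614; 17614 = 2 * 8807; sigma = (1 + 2) * (1 + 8807) = 3 * 8808 = 26424; answer 26424
Step 3: B2 = 26424; c = 5; remainder = value at the root: -9*(5)^2 - 8*(5)^1 + 4 = (-225) + (-40) + (4) = -261; answer -261
Step 4: B3 = -261; m = 90734; 90734 = 2 * 7 * 6481; sigma = (1 + 2) * (1 + 7) * (1 + 6481) = 3 * 8 * 6482 = 155568; answer 155568

155568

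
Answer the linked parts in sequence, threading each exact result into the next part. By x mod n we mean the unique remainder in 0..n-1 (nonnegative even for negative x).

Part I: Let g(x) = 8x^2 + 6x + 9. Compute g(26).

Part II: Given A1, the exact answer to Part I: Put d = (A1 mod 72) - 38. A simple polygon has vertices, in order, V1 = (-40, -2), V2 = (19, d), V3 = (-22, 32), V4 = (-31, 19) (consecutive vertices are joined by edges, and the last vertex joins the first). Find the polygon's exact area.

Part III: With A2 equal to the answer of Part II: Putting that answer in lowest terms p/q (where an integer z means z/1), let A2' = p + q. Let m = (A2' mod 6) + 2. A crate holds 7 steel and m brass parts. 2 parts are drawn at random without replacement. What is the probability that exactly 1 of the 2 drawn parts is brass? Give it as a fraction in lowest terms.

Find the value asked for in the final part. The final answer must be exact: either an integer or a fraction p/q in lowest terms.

7/13

Part I: 8*(26)^2 + 6*(26)^1 + 9 = (5408) + (156) + (9) = 5573; answer 5573
Part II: A1 = 5573; d = -9; cross terms: (-40*-9 - 19*-2)=398, (19*32 - -22*-9)=410, (-22*19 - -31*32)=574, (-31*-2 - -40*19)=822; twice the area = |2204| = 2204; area = 1102; answer 1102
Part III: A2 = 1102; threaded value p + q = 1103; m = 7; total draws C(14,2) = 91; favorable C(7,1)*C(7,1) = 49; P = 7/13; answer 7/13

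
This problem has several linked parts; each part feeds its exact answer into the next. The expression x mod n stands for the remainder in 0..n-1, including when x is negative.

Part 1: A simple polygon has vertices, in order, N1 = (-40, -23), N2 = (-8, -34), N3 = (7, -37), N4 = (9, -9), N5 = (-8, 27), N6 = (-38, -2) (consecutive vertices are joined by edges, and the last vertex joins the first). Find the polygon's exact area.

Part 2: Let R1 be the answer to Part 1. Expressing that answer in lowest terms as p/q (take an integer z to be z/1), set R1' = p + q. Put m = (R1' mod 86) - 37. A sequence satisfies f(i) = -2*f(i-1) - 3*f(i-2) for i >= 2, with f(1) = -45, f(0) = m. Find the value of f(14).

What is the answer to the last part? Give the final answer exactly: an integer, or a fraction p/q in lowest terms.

48738

Part 1: cross terms: (-40*-34 - -8*-23)=1176, (-8*-37 - 7*-34)=534, (7*-9 - 9*-37)=270, (9*27 - -8*-9)=171, (-8*-2 - -38*27)=1042, (-38*-23 - -40*-2)=794; twice the area = |3987| = 3987; area = 3987/2; answer 3987/2
Part 2: R1 = 3987/2; threaded value p + q = 3989; m = -4; f(2) = -2*(-45) - 3*(-4) = 102; iterating: f(2)=102, f(3)=-69, f(4)=-168, f(5)=543, f(6)=-582, f(7)=-465, f(8)=2676, f(9)=-3957, f(10)=-114, f(11)=12099, f(12)=-23856, f(13)=11415, f(14)=48738; answer 48738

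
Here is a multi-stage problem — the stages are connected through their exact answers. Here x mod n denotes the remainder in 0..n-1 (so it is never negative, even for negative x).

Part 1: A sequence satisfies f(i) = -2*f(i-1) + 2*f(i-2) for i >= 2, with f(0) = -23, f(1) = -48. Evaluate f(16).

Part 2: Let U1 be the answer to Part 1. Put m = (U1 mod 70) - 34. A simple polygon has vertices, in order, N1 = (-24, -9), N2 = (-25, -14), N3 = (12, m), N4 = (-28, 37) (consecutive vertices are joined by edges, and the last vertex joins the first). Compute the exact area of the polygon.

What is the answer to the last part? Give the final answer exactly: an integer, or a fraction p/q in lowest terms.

Part 1: f(2) = -2*(-48) + 2*(-23) = 50; iterating: f(2)=50, f(3)=-196, f(4)=492, f(5)=-1376, f(6)=3736, f(7)=-10224, f(8)=27920, f(9)=-76288, f(10)=208416, f(11)=-569408, f(12)=1555648, f(13)=-4250112, f(14)=11611520, f(15)=-31723264, f(16)=86669568; answer 86669568
Part 2: U1 = 86669568; m = 14; cross terms: (-24*-14 - -25*-9)=111, (-25*14 - 12*-14)=-182, (12*37 - -28*14)=836, (-28*-9 - -24*37)=1140; twice the area = |1905| = 1905; area = 1905/2; answer 1905/2

1905/2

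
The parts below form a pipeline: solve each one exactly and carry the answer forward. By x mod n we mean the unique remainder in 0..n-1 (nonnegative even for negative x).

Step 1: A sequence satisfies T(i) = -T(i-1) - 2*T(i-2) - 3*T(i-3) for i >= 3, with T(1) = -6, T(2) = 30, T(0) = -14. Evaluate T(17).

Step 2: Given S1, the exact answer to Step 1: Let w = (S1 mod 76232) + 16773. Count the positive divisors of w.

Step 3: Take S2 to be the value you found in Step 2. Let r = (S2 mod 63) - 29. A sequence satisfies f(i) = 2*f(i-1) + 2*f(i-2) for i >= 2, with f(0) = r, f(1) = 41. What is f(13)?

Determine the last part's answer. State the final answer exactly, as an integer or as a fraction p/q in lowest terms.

Step 1: T(3) = -1*(30) - 2*(-6) - 3*(-14) = 24; iterating: T(3)=24, T(4)=-66, T(5)=-72, T(6)=132, T(7)=210, T(8)=-258, T(9)=-558, T(10)=444, T(11)=1446, T(12)=-660, T(13)=-3564, T(14)=546, T(15)=8562, T(16)=1038, T(17)=-19800; answer -19800
Step 2: S1 = -19800; w = 73205; 73205 = 5 * 11^4; number of divisors = (1+1) * (4+1) = 10; answer 10
Step 3: S2 = 10; r = -19; f(2) = 2*(41) + 2*(-19) = 44; iterating: f(2)=44, f(3)=170, f(4)=428, f(5)=1196, f(6)=3248, f(7)=8888, f(8)=24272, f(9)=66320, f(10)=181184, f(11)=495008, f(12)=1352384, f(13)=3694784; answer 3694784

3694784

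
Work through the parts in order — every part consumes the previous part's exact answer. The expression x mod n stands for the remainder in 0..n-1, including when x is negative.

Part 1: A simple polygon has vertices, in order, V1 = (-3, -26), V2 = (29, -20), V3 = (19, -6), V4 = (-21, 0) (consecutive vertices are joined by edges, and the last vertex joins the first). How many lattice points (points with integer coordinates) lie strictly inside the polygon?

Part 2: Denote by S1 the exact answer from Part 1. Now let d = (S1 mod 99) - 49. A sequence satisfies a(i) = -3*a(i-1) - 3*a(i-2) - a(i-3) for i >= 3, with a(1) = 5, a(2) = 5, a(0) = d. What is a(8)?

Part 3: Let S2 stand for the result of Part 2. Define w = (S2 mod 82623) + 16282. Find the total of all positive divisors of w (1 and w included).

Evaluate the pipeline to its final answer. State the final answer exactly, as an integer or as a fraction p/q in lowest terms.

296640

Part 1: cross terms: (-3*-20 - 29*-26)=814, (29*-6 - 19*-20)=206, (19*0 - -21*-6)=-126, (-21*-26 - -3*0)=546; twice the area = |1440| = 1440; area = 720; boundary points = 2 + 2 + 2 + 2 = 8; strictly interior points = area - boundary/2 + 1 = 717; answer 717
Part 2: S1 = 717; d = -25; a(3) = -3*(5) - 3*(5) - 1*(-25) = -5; iterating: a(3)=-5, a(4)=-5, a(5)=25, a(6)=-55, a(7)=95, a(8)=-145; answer -145
Part 3: S2 = -145; w = 98760; 98760 = 2^3 * 3 * 5 * 823; sigma = (1 + 2 + 4 + 8) * (1 + 3) * (1 + 5) * (1 + 823) = 15 * 4 * 6 * 824 = 296640; answer 296640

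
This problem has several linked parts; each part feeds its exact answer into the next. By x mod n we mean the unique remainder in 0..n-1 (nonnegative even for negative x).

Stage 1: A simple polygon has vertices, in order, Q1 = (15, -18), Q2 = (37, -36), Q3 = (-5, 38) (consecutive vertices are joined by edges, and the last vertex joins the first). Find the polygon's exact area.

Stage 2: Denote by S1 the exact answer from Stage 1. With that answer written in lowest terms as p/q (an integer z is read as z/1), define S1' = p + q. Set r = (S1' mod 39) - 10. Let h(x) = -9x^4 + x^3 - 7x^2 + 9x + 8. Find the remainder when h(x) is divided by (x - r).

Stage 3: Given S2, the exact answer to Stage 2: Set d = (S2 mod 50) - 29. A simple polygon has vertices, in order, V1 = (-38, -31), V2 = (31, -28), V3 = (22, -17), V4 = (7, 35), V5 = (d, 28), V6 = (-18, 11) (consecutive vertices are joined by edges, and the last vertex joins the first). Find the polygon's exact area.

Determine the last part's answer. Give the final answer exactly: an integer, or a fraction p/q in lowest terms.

5135/2

Stage 1: cross terms: (15*-36 - 37*-18)=126, (37*38 - -5*-36)=1226, (-5*-18 - 15*38)=-480; twice the area = |872| = 872; area = 436; answer 436
Stage 2: S1 = 436; threaded value p + q = 437; r = -2; remainder = value at the root: -9*(-2)^4 + 1*(-2)^3 - 7*(-2)^2 + 9*(-2)^1 + 8 = (-144) + (-8) + (-28) + (-18) + (8) = -190; answer -190
Stage 3: S2 = -190; d = -19; cross terms: (-38*-28 - 31*-31)=2025, (31*-17 - 22*-28)=89, (22*35 - 7*-17)=889, (7*28 - -19*35)=861, (-19*11 - -18*28)=295, (-18*-31 - -38*11)=976; twice the area = |5135| = 5135; area = 5135/2; answer 5135/2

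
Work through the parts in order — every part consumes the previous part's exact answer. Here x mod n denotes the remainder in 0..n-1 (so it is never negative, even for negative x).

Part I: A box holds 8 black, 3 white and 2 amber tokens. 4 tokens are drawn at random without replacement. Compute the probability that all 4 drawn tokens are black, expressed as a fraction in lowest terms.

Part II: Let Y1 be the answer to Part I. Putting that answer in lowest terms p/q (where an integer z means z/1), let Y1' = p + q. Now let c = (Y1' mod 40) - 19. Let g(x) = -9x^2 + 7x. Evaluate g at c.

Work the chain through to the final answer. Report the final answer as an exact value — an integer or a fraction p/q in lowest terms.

Part I: total draws C(13,4) = 715; favorable C(8,4) = 70; P = 14/143; answer 14/143
Part II: Y1 = 14/143; threaded value p + q = 157; c = 18; -9*(18)^2 + 7*(18)^1 = (-2916) + (126) = -2790; answer -2790

-2790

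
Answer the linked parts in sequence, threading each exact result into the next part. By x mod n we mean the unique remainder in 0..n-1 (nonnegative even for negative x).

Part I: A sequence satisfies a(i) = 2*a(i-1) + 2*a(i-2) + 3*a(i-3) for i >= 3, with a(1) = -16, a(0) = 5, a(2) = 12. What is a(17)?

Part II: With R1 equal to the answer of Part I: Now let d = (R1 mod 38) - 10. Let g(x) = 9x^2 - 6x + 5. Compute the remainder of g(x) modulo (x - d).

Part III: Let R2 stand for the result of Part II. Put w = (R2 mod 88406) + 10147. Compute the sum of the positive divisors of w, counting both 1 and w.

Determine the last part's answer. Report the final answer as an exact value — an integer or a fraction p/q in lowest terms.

Part I: a(3) = 2*(12) + 2*(-16) + 3*(5) = 7; iterating: a(3)=7, a(4)=-10, a(5)=30, a(6)=61, a(7)=152, a(8)=516, a(9)=1519, a(10)=4526, a(11)=13638, a(12)=40885, a(13)=122624, a(14)=367932, a(15)=1103767, a(16)=3311270, a(17)=9933870; answer 9933870
Part II: R1 = 9933870; d = 14; remainder = value at the root: 9*(14)^2 - 6*(14)^1 + 5 = (1764) + (-84) + (5) = 1685; answer 1685
Part III: R2 = 1685; w = 11832; 11832 = 2^3 * 3 * 17 * 29; sigma = (1 + 2 + 4 + 8) * (1 + 3) * (1 + 17) * (1 + 29) = 15 * 4 * 18 * 30 = 32400; answer 32400

32400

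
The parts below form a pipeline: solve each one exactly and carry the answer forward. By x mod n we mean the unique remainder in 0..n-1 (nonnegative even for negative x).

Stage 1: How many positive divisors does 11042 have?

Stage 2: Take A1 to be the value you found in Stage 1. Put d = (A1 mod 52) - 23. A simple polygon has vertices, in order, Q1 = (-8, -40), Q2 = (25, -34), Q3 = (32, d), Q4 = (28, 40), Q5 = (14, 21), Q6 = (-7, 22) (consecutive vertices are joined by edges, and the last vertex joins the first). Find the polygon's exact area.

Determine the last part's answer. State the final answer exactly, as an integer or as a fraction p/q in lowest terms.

2318

Stage 1: 11042 = 2 * 5521; number of divisors = (1+1) * (1+1) = 4; answer 4
Stage 2: A1 = 4; d = -19; cross terms: (-8*-34 - 25*-40)=1272, (25*-19 - 32*-34)=613, (32*40 - 28*-19)=1812, (28*21 - 14*40)=28, (14*22 - -7*21)=455, (-7*-40 - -8*22)=456; twice the area = |4636| = 4636; area = 2318; answer 2318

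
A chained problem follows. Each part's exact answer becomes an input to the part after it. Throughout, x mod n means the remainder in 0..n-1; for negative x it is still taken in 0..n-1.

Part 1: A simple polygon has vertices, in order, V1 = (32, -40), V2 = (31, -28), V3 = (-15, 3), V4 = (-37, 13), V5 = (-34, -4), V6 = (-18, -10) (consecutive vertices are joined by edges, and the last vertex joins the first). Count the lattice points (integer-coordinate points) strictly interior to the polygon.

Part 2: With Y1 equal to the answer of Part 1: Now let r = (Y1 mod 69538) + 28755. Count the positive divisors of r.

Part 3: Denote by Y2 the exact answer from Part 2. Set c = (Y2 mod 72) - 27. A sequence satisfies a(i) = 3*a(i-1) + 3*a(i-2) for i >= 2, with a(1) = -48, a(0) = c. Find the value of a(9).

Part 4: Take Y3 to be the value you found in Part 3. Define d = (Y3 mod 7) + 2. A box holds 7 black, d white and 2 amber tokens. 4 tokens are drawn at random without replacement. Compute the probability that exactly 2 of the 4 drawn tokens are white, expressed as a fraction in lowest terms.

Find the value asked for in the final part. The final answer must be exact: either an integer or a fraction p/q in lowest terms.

36/91

Part 1: cross terms: (32*-28 - 31*-40)=344, (31*3 - -15*-28)=-327, (-15*13 - -37*3)=-84, (-37*-4 - -34*13)=590, (-34*-10 - -18*-4)=268, (-18*-40 - 32*-10)=1040; twice the area = |1831| = 1831; area = 1831/2; boundary points = 1 + 1 + 2 + 1 + 2 + 10 = 17; strictly interior points = area - boundary/2 + 1 = 908; answer 908
Part 2: Y1 = 908; r = 29663; 29663 is prime, so its only divisors are 1 and 29663; count = 2; answer 2
Part 3: Y2 = 2; c = -25; a(2) = 3*(-48) + 3*(-25) = -219; iterating: a(2)=-219, a(3)=-801, a(4)=-3060, a(5)=-11583, a(6)=-43929, a(7)=-166536, a(8)=-631395, a(9)=-2393793; answer -2393793
Part 4: Y3 = -2393793; d = 6; total draws C(15,4) = 1365; favorable C(6,2)*C(9,2) = 540; P = 36/91; answer 36/91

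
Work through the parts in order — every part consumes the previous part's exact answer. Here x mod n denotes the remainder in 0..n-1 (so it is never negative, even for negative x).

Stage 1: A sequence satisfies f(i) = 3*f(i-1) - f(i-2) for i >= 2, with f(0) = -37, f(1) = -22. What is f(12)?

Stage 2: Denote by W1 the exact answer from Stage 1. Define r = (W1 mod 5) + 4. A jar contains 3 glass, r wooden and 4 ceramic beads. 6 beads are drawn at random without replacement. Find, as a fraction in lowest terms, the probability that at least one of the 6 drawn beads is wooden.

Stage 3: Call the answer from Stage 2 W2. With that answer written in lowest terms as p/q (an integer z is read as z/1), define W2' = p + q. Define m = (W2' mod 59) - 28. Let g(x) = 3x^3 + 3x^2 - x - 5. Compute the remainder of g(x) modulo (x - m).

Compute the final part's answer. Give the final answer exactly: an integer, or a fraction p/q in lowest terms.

-4

Stage 1: f(2) = 3*(-22) - 1*(-37) = -29; iterating: f(2)=-29, f(3)=-65, f(4)=-166, f(5)=-433, f(6)=-1133, f(7)=-2966, f(8)=-7765, f(9)=-20329, f(10)=-53222, f(11)=-139337, f(12)=-364789; answer -364789
Stage 2: W1 = -364789; r = 5; total draws C(12,6) = 924; complement C(7,6) = 7; favorable 924 - 7 = 917; P = 131/132; answer 131/132
Stage 3: W2 = 131/132; threaded value p + q = 263; m = -1; remainder = value at the root: 3*(-1)^3 + 3*(-1)^2 - 1*(-1)^1 - 5 = (-3) + (3) + (1) + (-5) = -4; answer -4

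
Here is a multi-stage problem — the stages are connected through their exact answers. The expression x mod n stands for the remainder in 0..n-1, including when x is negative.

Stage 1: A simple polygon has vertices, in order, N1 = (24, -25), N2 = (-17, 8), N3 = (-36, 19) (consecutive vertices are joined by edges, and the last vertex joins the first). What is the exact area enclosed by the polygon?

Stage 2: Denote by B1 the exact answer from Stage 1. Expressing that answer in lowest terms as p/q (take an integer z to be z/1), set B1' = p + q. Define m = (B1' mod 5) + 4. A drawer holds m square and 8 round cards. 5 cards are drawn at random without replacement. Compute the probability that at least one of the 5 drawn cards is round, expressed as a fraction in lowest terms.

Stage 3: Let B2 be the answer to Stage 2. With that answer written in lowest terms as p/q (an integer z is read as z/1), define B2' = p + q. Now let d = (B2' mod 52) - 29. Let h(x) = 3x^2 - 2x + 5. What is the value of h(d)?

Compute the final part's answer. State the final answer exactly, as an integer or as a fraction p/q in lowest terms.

Stage 1: cross terms: (24*8 - -17*-25)=-233, (-17*19 - -36*8)=-35, (-36*-25 - 24*19)=444; twice the area = |176| = 176; area = 88; answer 88
Stage 2: B1 = 88; threaded value p + q = 89; m = 8; total draws C(16,5) = 4368; complement C(8,5) = 56; favorable 4368 - 56 = 4312; P = 77/78; answer 77/78
Stage 3: B2 = 77/78; threaded value p + q = 155; d = 22; 3*(22)^2 - 2*(22)^1 + 5 = (1452) + (-44) + (5) = 1413; answer 1413

1413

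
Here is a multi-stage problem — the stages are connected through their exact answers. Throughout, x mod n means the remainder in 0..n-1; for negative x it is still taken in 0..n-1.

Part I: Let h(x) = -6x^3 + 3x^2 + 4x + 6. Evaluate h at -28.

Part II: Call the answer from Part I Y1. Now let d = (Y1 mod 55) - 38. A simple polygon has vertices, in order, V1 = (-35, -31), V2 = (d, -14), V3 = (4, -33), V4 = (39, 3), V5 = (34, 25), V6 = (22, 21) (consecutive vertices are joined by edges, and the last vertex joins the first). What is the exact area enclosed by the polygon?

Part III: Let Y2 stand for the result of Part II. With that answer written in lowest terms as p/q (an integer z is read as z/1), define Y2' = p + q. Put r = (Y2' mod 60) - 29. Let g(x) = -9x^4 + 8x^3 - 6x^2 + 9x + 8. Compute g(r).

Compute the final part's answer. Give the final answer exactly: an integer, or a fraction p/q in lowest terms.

Part I: -6*(-28)^3 + 3*(-28)^2 + 4*(-28)^1 + 6 = (131712) + (2352) + (-112) + (6) = 133958; answer 133958
Part II: Y1 = 133958; d = -5; cross terms: (-35*-14 - -5*-31)=335, (-5*-33 - 4*-14)=221, (4*3 - 39*-33)=1299, (39*25 - 34*3)=873, (34*21 - 22*25)=164, (22*-31 - -35*21)=53; twice the area = |2945| = 2945; area = 2945/2; answer 2945/2
Part III: Y2 = 2945/2; threaded value p + q = 2947; r = -22; -9*(-22)^4 + 8*(-22)^3 - 6*(-22)^2 + 9*(-22)^1 + 8 = (-2108304) + (-85184) + (-2904) + (-198) + (8) = -2196582; answer -2196582

-2196582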